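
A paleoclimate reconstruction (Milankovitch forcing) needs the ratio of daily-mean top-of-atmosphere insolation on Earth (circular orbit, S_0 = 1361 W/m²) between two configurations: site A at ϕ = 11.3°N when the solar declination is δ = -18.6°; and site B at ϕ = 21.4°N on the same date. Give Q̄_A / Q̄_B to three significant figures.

Q̄_A / Q̄_B ≈ 1.18

— Configuration A (ϕ=+11.3°):
cos h₀ = −tan(+11.3°) tan(-18.600°) = 0.0672, h₀ = 1.5035 rad.
Bracket: h₀ sin ϕ sin δ + cos ϕ cos δ sin h₀ = 1.5035×0.19595×-0.31896 + 0.98061×0.94777×0.99774 = -0.093969 + 0.927292 = 0.833323.
Q̄ = (S_0/π) × [bracket] = (1361/π) × 0.833323 = 361.01 W/m².
— Configuration B (ϕ=+21.4°):
cos h₀ = −tan(+21.4°) tan(-18.600°) = 0.1319, h₀ = 1.4385 rad.
Bracket: h₀ sin ϕ sin δ + cos ϕ cos δ sin h₀ = 1.4385×0.36488×-0.31896 + 0.93106×0.94777×0.99126 = -0.167416 + 0.874718 = 0.707302.
Q̄ = (S_0/π) × [bracket] = (1361/π) × 0.707302 = 306.42 W/m².
Ratio Q̄_A / Q̄_B = 361.01 / 306.42 = 1.178.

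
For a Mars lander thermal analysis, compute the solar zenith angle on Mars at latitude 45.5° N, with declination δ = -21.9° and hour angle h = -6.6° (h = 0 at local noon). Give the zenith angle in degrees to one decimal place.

cos θ_z = sin φ sin δ + cos φ cos δ cos h = -0.266034 + 0.646019 = 0.379985.
θ_z = arccos(0.379985) = 67.7°.

θ_z = 67.7°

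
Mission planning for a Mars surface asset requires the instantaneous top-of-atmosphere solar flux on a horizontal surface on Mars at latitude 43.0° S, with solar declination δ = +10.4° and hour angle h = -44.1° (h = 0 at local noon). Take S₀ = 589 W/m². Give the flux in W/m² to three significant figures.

232 W/m²

cos θ_z = sin φ sin δ + cos φ cos δ cos h = -0.123114 + 0.516576 = 0.393462.
Flux = S₀ · cos θ_z = 589 × 0.393462 = 231.7 W/m².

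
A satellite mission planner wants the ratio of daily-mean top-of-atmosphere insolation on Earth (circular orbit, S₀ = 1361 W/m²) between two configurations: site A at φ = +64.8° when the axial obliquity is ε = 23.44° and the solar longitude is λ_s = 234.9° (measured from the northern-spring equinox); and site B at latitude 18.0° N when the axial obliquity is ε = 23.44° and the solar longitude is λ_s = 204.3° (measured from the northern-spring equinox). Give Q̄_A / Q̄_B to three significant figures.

— Configuration A (φ=+64.8°):
Solar declination: sin δ = sin ε · sin λ_s = sin 23.44° × sin 234.9° = -0.32545, so δ = -18.993°.
cos H₀ = −tan(+64.8°) tan(-18.993°) = 0.7314, H₀ = 0.7504 rad.
Bracket: H₀ sin φ sin δ + cos φ cos δ sin H₀ = 0.7504×0.90483×-0.32545 + 0.42578×0.94556×0.68191 = -0.220975 + 0.274537 = 0.053562.
Q̄ = (S₀/π) × [bracket] = (1361/π) × 0.053562 = 23.204 W/m².
— Configuration B (φ=+18.0°):
Solar declination: sin δ = sin ε · sin λ_s = sin 23.44° × sin 204.3° = -0.16370, so δ = -9.421°.
cos H₀ = −tan(+18.0°) tan(-9.421°) = 0.0539, H₀ = 1.5169 rad.
Bracket: H₀ sin φ sin δ + cos φ cos δ sin H₀ = 1.5169×0.30902×-0.16370 + 0.95106×0.98651×0.99855 = -0.076735 + 0.936870 = 0.860135.
Q̄ = (S₀/π) × [bracket] = (1361/π) × 0.860135 = 372.63 W/m².
Ratio Q̄_A / Q̄_B = 23.204 / 372.63 = 0.06227.

Q̄_A / Q̄_B ≈ 0.0623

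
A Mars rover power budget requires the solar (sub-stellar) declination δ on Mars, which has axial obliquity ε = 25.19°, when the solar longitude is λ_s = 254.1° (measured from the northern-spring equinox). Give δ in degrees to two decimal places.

δ = -24.16°

sin δ = sin ε · sin λ_s = sin 25.19° × sin 254.1° = -0.409338.
δ = arcsin(-0.409338) = -24.16°.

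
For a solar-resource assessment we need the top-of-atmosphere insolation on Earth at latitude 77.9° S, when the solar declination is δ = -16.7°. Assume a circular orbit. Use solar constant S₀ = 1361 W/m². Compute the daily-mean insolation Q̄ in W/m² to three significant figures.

cos H₀ = −tan(-77.9°) tan(-16.700°) = -1.3994 ≤ −1 ⇒ polar day, H₀ = π.
Bracket: H₀ sin φ sin δ + cos φ cos δ sin H₀ = 3.1416×-0.97778×-0.28736 + 0.20962×0.95782×0.00000 = 0.882711 + 0.000000 = 0.882711.
Q̄ = (S₀/π) × [bracket] = (1361/π) × 0.882711 = 382.4 W/m².

Q̄ ≈ 382 W/m²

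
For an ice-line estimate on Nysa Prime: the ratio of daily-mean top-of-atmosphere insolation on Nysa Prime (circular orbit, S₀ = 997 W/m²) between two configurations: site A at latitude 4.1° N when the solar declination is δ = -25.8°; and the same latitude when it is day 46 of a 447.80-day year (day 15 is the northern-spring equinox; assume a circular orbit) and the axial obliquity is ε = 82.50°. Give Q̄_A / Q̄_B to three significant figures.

Q̄_A / Q̄_B ≈ 0.891

— Configuration A (φ=+4.1°):
cos H₀ = −tan(+4.1°) tan(-25.800°) = 0.0347, H₀ = 1.5361 rad.
Bracket: H₀ sin φ sin δ + cos φ cos δ sin H₀ = 1.5361×0.07150×-0.43523 + 0.99744×0.90032×0.99940 = -0.047802 + 0.897476 = 0.849674.
Q̄ = (S₀/π) × [bracket] = (997/π) × 0.849674 = 269.65 W/m².
— Configuration B (φ=+4.1°):
Solar longitude: λ_s = 360° × (46 − 15)/447.80 = 24.922°.
sin δ = sin 82.50° × sin 24.922° = 0.41778, so δ = +24.694°.
cos H₀ = −tan(+4.1°) tan(+24.694°) = -0.0330, H₀ = 1.6038 rad.
Bracket: H₀ sin φ sin δ + cos φ cos δ sin H₀ = 1.6038×0.07150×0.41778 + 0.99744×0.90855×0.99946 = 0.047908 + 0.905735 = 0.953643.
Q̄ = (S₀/π) × [bracket] = (997/π) × 0.953643 = 302.64 W/m².
Ratio Q̄_A / Q̄_B = 269.65 / 302.64 = 0.8910.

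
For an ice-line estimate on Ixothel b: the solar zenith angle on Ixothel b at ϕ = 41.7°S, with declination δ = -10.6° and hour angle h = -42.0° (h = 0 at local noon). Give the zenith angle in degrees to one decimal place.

cos θ_z = sin ϕ sin δ + cos ϕ cos δ cos h = 0.122370 + 0.545392 = 0.667762.
θ_z = arccos(0.667762) = 48.1°.

θ_z = 48.1°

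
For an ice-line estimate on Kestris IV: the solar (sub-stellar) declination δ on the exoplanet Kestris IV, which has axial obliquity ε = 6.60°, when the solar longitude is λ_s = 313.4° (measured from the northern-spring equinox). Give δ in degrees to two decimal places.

sin δ = sin ε · sin λ_s = sin 6.60° × sin 313.4° = -0.083510.
δ = arcsin(-0.083510) = -4.79°.

δ = -4.79°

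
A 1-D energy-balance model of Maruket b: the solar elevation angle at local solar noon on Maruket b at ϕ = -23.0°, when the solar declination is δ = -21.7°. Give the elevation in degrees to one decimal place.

At local noon the hour angle is zero, so the zenith angle equals |ϕ − δ| = |-23.0° − (-21.700°)| = 1.300°.
Elevation = 90° − 1.300° = 88.7°.

88.7°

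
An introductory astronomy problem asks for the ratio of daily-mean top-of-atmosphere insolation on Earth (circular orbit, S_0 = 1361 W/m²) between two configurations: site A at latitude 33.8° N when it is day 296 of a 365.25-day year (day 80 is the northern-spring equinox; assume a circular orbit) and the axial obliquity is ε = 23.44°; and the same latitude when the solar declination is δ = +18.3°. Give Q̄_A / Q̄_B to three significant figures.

— Configuration A (ϕ=+33.8°):
Solar longitude: L_s = 360° × (296 − 80)/365.25 = 212.895°.
sin δ = sin 23.44° × sin 212.895° = -0.21604, so δ = -12.477°.
cos h₀ = −tan(+33.8°) tan(-12.477°) = 0.1481, h₀ = 1.4221 rad.
Bracket: h₀ sin ϕ sin δ + cos ϕ cos δ sin h₀ = 1.4221×0.55630×-0.21604 + 0.83098×0.97638×0.98897 = -0.170912 + 0.802403 = 0.631491.
Q̄ = (S_0/π) × [bracket] = (1361/π) × 0.631491 = 273.57 W/m².
— Configuration B (ϕ=+33.8°):
cos h₀ = −tan(+33.8°) tan(+18.300°) = -0.2214, h₀ = 1.7940 rad.
Bracket: h₀ sin ϕ sin δ + cos ϕ cos δ sin h₀ = 1.7940×0.55630×0.31399 + 0.83098×0.94943×0.97518 = 0.313363 + 0.769375 = 1.082738.
Q̄ = (S_0/π) × [bracket] = (1361/π) × 1.082738 = 469.06 W/m².
Ratio Q̄_A / Q̄_B = 273.57 / 469.06 = 0.5832.

Q̄_A / Q̄_B ≈ 0.583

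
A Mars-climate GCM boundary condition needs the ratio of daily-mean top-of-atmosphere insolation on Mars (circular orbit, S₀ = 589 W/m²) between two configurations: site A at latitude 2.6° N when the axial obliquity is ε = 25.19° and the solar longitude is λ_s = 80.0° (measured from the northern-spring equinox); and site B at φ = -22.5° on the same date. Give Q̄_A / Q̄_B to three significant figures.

— Configuration A (φ=+2.6°):
Solar declination: sin δ = sin ε · sin λ_s = sin 25.19° × sin 80.0° = 0.41916, so δ = +24.781°.
cos H₀ = −tan(+2.6°) tan(+24.781°) = -0.0210, H₀ = 1.5918 rad.
Bracket: H₀ sin φ sin δ + cos φ cos δ sin H₀ = 1.5918×0.04536×0.41916 + 0.99897×0.90791×0.99978 = 0.030265 + 0.906775 = 0.937040.
Q̄ = (S₀/π) × [bracket] = (589/π) × 0.937040 = 175.68 W/m².
— Configuration B (φ=-22.5°):
cos H₀ = −tan(-22.5°) tan(+24.781°) = 0.1912, H₀ = 1.3784 rad.
Bracket: H₀ sin φ sin δ + cos φ cos δ sin H₀ = 1.3784×-0.38268×0.41916 + 0.92388×0.90791×0.98155 = -0.221101 + 0.823324 = 0.602223.
Q̄ = (S₀/π) × [bracket] = (589/π) × 0.602223 = 112.91 W/m².
Ratio Q̄_A / Q̄_B = 175.68 / 112.91 = 1.556.

Q̄_A / Q̄_B ≈ 1.56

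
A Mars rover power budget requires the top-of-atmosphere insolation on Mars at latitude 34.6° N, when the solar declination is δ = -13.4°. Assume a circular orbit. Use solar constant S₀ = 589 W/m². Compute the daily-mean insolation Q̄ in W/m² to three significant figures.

cos H₀ = −tan(+34.6°) tan(-13.400°) = 0.1643, H₀ = 1.4057 rad.
Bracket: H₀ sin φ sin δ + cos φ cos δ sin H₀ = 1.4057×0.56784×-0.23175 + 0.82314×0.97278×0.98640 = -0.184986 + 0.789844 = 0.604858.
Q̄ = (S₀/π) × [bracket] = (589/π) × 0.604858 = 113.4 W/m².

Q̄ ≈ 113 W/m²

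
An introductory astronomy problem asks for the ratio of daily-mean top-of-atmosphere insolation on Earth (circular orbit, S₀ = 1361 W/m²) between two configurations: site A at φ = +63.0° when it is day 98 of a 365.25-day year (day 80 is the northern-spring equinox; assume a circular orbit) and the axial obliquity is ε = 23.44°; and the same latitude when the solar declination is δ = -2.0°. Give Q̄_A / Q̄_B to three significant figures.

Q̄_A / Q̄_B ≈ 1.56

— Configuration A (φ=+63.0°):
Solar longitude: λ_s = 360° × (98 − 80)/365.25 = 17.741°.
sin δ = sin 23.44° × sin 17.741° = 0.12121, so δ = +6.962°.
cos H₀ = −tan(+63.0°) tan(+6.962°) = -0.2397, H₀ = 1.8128 rad.
Bracket: H₀ sin φ sin δ + cos φ cos δ sin H₀ = 1.8128×0.89101×0.12121 + 0.45399×0.99263×0.97086 = 0.195781 + 0.437512 = 0.633293.
Q̄ = (S₀/π) × [bracket] = (1361/π) × 0.633293 = 274.36 W/m².
— Configuration B (φ=+63.0°):
cos H₀ = −tan(+63.0°) tan(-2.000°) = 0.0685, H₀ = 1.5022 rad.
Bracket: H₀ sin φ sin δ + cos φ cos δ sin H₀ = 1.5022×0.89101×-0.03490 + 0.45399×0.99939×0.99765 = -0.046713 + 0.452647 = 0.405934.
Q̄ = (S₀/π) × [bracket] = (1361/π) × 0.405934 = 175.86 W/m².
Ratio Q̄_A / Q̄_B = 274.36 / 175.86 = 1.560.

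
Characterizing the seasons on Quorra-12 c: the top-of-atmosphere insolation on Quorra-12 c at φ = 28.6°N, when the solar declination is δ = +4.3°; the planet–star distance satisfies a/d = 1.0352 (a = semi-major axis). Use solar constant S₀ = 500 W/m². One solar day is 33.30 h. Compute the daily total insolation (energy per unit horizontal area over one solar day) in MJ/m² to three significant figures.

cos H₀ = −tan(+28.6°) tan(+4.300°) = -0.0410, H₀ = 1.6118 rad.
Bracket: H₀ sin φ sin δ + cos φ cos δ sin H₀ = 1.6118×0.47869×0.07498 + 0.87798×0.99719×0.99916 = 0.057851 + 0.874777 = 0.932628.
Inverse-square distance factor (a/d)² = 1.0352² = 1.071639.
Q̄ = (S₀/π) × 1.071639 × [bracket] = (500/π) × 1.071639 × 0.932628 = 159.07 W/m².
Daily total = Q̄ × 33.30 h × 3600 s/h = 159.07 × 33.30 × 3600 / 10⁶ = 19.07 MJ/m².

19.1 MJ/m²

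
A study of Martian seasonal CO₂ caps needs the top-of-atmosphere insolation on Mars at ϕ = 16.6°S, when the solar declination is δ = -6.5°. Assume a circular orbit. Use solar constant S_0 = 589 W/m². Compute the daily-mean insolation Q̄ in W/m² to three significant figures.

cos h₀ = −tan(-16.6°) tan(-6.500°) = -0.0340, h₀ = 1.6048 rad.
Bracket: h₀ sin ϕ sin δ + cos ϕ cos δ sin h₀ = 1.6048×-0.28569×-0.11320 + 0.95832×0.99357×0.99942 = 0.051899 + 0.951606 = 1.003505.
Q̄ = (S_0/π) × [bracket] = (589/π) × 1.003505 = 188.1 W/m².

Q̄ ≈ 188 W/m²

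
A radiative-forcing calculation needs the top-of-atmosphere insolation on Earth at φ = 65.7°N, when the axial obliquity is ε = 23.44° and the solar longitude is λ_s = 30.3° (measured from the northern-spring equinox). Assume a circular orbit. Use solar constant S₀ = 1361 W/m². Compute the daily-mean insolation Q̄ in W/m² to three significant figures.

Solar declination: sin δ = sin ε · sin λ_s = sin 23.44° × sin 30.3° = 0.20070, so δ = +11.578°.
cos H₀ = −tan(+65.7°) tan(+11.578°) = -0.4537, H₀ = 2.0417 rad.
Bracket: H₀ sin φ sin δ + cos φ cos δ sin H₀ = 2.0417×0.91140×0.20070 + 0.41151×0.97965×0.89114 = 0.373464 + 0.359250 = 0.732714.
Q̄ = (S₀/π) × [bracket] = (1361/π) × 0.732714 = 317.4 W/m².

Q̄ ≈ 317 W/m²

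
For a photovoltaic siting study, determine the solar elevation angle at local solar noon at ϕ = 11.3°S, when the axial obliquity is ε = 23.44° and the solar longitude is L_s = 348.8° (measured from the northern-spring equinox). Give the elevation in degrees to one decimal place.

83.1°

Solar declination: sin δ = sin ε · sin L_s = sin 23.44° × sin 348.8° = -0.07726, so δ = -4.431°.
At local noon the hour angle is zero, so the zenith angle equals |ϕ − δ| = |-11.3° − (-4.431°)| = 6.869°.
Elevation = 90° − 6.869° = 83.1°.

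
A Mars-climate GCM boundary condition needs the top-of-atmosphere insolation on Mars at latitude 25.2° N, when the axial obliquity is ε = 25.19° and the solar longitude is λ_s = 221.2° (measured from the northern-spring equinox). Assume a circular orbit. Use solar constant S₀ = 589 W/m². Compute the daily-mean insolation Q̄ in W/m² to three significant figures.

Solar declination: sin δ = sin ε · sin λ_s = sin 25.19° × sin 221.2° = -0.28035, so δ = -16.281°.
cos H₀ = −tan(+25.2°) tan(-16.281°) = 0.1374, H₀ = 1.4329 rad.
Bracket: H₀ sin φ sin δ + cos φ cos δ sin H₀ = 1.4329×0.42578×-0.28035 + 0.90483×0.95990×0.99051 = -0.171042 + 0.860304 = 0.689262.
Q̄ = (S₀/π) × [bracket] = (589/π) × 0.689262 = 129.2 W/m².

Q̄ ≈ 129 W/m²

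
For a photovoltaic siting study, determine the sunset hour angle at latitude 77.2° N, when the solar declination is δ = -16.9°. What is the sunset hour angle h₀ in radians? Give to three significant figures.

h₀ = 0.00 rad

cos h₀ = −tan ϕ · tan δ = 1.3373 ≥ 1, so the Sun never rises (polar night) and h₀ = 0.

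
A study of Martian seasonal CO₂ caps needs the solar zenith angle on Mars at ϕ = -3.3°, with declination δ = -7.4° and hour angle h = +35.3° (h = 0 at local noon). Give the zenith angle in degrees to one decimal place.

θ_z = 35.4°

cos θ_z = sin ϕ sin δ + cos ϕ cos δ cos h = 0.007414 + 0.807998 = 0.815412.
θ_z = arccos(0.815412) = 35.4°.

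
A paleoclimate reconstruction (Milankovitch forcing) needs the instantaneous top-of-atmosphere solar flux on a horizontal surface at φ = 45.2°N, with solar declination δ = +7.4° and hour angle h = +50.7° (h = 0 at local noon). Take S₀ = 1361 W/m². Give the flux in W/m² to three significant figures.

cos θ_z = sin φ sin δ + cos φ cos δ cos h = 0.091390 + 0.442585 = 0.533975.
Flux = S₀ · cos θ_z = 1361 × 0.533975 = 726.7 W/m².

727 W/m²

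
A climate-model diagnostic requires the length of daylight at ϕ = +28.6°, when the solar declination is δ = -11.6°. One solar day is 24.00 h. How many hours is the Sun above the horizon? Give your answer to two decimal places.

cos h₀ = −tan ϕ · tan δ = −tan(+28.6°) × tan(-11.600°) = 0.1119, so h₀ = 1.4586 rad = 83.57°.
Daylight = 2h₀/(2π) × 24.00 h = (1.4586/π) × 24.00 = 11.14 h.

11.14 h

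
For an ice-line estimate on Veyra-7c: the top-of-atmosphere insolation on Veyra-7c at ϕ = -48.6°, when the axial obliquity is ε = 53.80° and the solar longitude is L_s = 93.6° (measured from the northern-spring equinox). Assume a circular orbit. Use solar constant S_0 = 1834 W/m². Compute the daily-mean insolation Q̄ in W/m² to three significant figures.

Solar declination: sin δ = sin ε · sin L_s = sin 53.80° × sin 93.6° = 0.80537, so δ = +53.646°.
cos h₀ = −tan(-48.6°) tan(+53.646°) = 1.5411 ≥ 1 ⇒ polar night, h₀ = 0 and Q̄ = 0.

Q̄ ≈ 0.00 W/m²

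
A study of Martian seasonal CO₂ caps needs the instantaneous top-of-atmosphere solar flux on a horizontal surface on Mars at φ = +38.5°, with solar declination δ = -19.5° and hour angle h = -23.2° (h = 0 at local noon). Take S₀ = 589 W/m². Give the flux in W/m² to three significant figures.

277 W/m²

cos θ_z = sin φ sin δ + cos φ cos δ cos h = -0.207800 + 0.678064 = 0.470264.
Flux = S₀ · cos θ_z = 589 × 0.470264 = 277.0 W/m².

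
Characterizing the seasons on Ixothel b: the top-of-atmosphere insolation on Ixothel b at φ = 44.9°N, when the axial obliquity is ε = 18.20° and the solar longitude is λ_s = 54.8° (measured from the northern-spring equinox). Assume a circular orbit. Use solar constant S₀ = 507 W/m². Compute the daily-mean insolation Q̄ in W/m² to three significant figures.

Solar declination: sin δ = sin ε · sin λ_s = sin 18.20° × sin 54.8° = 0.25522, so δ = +14.787°.
cos H₀ = −tan(+44.9°) tan(+14.787°) = -0.2630, H₀ = 1.8370 rad.
Bracket: H₀ sin φ sin δ + cos φ cos δ sin H₀ = 1.8370×0.70587×0.25522 + 0.70834×0.96688×0.96478 = 0.330939 + 0.660758 = 0.991697.
Q̄ = (S₀/π) × [bracket] = (507/π) × 0.991697 = 160.0 W/m².

Q̄ ≈ 160 W/m²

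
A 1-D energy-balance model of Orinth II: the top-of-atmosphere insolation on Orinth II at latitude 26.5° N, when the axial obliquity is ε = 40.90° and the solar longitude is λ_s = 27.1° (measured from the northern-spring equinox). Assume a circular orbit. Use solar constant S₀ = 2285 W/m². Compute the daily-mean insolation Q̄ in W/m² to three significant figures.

Solar declination: sin δ = sin ε · sin λ_s = sin 40.90° × sin 27.1° = 0.29826, so δ = +17.353°.
cos H₀ = −tan(+26.5°) tan(+17.353°) = -0.1558, H₀ = 1.7272 rad.
Bracket: H₀ sin φ sin δ + cos φ cos δ sin H₀ = 1.7272×0.44620×0.29826 + 0.89493×0.95448×0.98779 = 0.229862 + 0.843763 = 1.073625.
Q̄ = (S₀/π) × [bracket] = (2285/π) × 1.073625 = 780.9 W/m².

Q̄ ≈ 781 W/m²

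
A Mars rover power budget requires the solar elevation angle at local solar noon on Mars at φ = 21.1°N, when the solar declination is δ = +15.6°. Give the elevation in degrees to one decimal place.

84.5°

At local noon the hour angle is zero, so the zenith angle equals |φ − δ| = |+21.1° − (+15.600°)| = 5.500°.
Elevation = 90° − 5.500° = 84.5°.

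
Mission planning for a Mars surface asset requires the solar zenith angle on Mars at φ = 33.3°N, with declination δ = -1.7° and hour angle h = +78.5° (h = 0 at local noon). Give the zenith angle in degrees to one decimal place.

cos θ_z = sin φ sin δ + cos φ cos δ cos h = -0.016287 + 0.166560 = 0.150273.
θ_z = arccos(0.150273) = 81.4°.

θ_z = 81.4°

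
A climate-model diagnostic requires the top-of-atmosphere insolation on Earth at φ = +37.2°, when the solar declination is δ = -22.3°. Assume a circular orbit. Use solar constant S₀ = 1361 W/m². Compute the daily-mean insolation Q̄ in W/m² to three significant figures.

cos H₀ = −tan(+37.2°) tan(-22.300°) = 0.3113, H₀ = 1.2542 rad.
Bracket: H₀ sin φ sin δ + cos φ cos δ sin H₀ = 1.2542×0.60460×-0.37946 + 0.79653×0.92521×0.95031 = -0.287740 + 0.700338 = 0.412598.
Q̄ = (S₀/π) × [bracket] = (1361/π) × 0.412598 = 178.7 W/m².

Q̄ ≈ 179 W/m²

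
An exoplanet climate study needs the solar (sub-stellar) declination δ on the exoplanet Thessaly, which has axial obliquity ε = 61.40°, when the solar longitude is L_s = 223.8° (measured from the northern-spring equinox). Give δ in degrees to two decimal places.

δ = -37.42°

sin δ = sin ε · sin L_s = sin 61.40° × sin 223.8° = -0.607690.
δ = arcsin(-0.607690) = -37.42°.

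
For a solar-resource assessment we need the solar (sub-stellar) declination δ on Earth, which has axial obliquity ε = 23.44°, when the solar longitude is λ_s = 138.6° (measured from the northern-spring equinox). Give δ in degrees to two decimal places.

sin δ = sin ε · sin λ_s = sin 23.44° × sin 138.6° = 0.263062.
δ = arcsin(0.263062) = +15.25°.

δ = +15.25°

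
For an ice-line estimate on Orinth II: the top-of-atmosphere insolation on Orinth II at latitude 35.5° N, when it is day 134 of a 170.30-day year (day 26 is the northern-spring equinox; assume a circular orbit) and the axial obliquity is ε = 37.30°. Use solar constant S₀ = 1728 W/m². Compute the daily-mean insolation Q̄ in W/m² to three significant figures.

Q̄ ≈ 199 W/m²

Solar longitude: λ_s = 360° × (134 − 26)/170.30 = 228.303°.
sin δ = sin 37.30° × sin 228.303° = -0.45248, so δ = -26.903°.
cos H₀ = −tan(+35.5°) tan(-26.903°) = 0.3619, H₀ = 1.2005 rad.
Bracket: H₀ sin φ sin δ + cos φ cos δ sin H₀ = 1.2005×0.58070×-0.45248 + 0.81412×0.89178×0.93221 = -0.315438 + 0.676799 = 0.361361.
Q̄ = (S₀/π) × [bracket] = (1728/π) × 0.361361 = 198.8 W/m².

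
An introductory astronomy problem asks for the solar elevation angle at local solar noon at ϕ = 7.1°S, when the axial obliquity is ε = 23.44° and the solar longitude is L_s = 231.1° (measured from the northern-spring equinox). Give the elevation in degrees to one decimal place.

Solar declination: sin δ = sin ε · sin L_s = sin 23.44° × sin 231.1° = -0.30958, so δ = -18.034°.
At local noon the hour angle is zero, so the zenith angle equals |ϕ − δ| = |-7.1° − (-18.034°)| = 10.934°.
Elevation = 90° − 10.934° = 79.1°.

79.1°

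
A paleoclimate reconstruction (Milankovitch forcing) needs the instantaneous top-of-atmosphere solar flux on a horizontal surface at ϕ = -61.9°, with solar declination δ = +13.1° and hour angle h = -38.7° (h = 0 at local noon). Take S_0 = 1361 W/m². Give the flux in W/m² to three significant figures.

cos θ_z = sin ϕ sin δ + cos ϕ cos δ cos h = -0.199935 + 0.358026 = 0.158091.
Flux = S_0 · cos θ_z = 1361 × 0.158091 = 215.2 W/m².

215 W/m²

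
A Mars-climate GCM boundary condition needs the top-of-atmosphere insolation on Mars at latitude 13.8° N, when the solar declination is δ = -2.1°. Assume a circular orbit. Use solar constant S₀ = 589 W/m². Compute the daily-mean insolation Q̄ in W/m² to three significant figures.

cos H₀ = −tan(+13.8°) tan(-2.100°) = 0.0090, H₀ = 1.5618 rad.
Bracket: H₀ sin φ sin δ + cos φ cos δ sin H₀ = 1.5618×0.23853×-0.03664 + 0.97113×0.99933×0.99996 = -0.013650 + 0.970441 = 0.956791.
Q̄ = (S₀/π) × [bracket] = (589/π) × 0.956791 = 179.4 W/m².

Q̄ ≈ 179 W/m²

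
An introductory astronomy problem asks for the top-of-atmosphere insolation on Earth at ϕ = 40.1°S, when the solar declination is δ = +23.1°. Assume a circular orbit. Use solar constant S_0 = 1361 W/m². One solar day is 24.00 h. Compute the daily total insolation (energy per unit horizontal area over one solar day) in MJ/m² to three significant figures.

13.2 MJ/m²

cos h₀ = −tan(-40.1°) tan(+23.100°) = 0.3592, h₀ = 1.2034 rad.
Bracket: h₀ sin ϕ sin δ + cos ϕ cos δ sin h₀ = 1.2034×-0.64412×0.39234 + 0.76492×0.91982×0.93327 = -0.304116 + 0.656638 = 0.352522.
Q̄ = (S_0/π) × [bracket] = (1361/π) × 0.352522 = 152.72 W/m².
Daily total = Q̄ × 24.00 h × 3600 s/h = 152.72 × 24.00 × 3600 / 10⁶ = 13.20 MJ/m².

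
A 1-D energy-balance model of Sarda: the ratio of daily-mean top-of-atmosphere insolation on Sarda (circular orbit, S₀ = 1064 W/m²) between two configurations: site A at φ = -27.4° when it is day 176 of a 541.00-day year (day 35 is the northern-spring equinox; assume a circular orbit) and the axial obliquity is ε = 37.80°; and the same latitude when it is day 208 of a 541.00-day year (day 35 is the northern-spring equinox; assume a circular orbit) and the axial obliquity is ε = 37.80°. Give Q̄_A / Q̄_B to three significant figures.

Q̄_A / Q̄_B ≈ 0.831

— Configuration A (φ=-27.4°):
Solar longitude: λ_s = 360° × (176 − 35)/541.00 = 93.826°.
sin δ = sin 37.80° × sin 93.826° = 0.61154, so δ = +37.701°.
cos H₀ = −tan(-27.4°) tan(+37.701°) = 0.4006, H₀ = 1.1586 rad.
Bracket: H₀ sin φ sin δ + cos φ cos δ sin H₀ = 1.1586×-0.46020×0.61154 + 0.88782×0.79121×0.91623 = -0.326066 + 0.643608 = 0.317542.
Q̄ = (S₀/π) × [bracket] = (1064/π) × 0.317542 = 107.55 W/m².
— Configuration B (φ=-27.4°):
Solar longitude: λ_s = 360° × (208 − 35)/541.00 = 115.120°.
sin δ = sin 37.80° × sin 115.120° = 0.55494, so δ = +33.706°.
cos H₀ = −tan(-27.4°) tan(+33.706°) = 0.3458, H₀ = 1.2177 rad.
Bracket: H₀ sin φ sin δ + cos φ cos δ sin H₀ = 1.2177×-0.46020×0.55494 + 0.88782×0.83189×0.93832 = -0.310980 + 0.693014 = 0.382034.
Q̄ = (S₀/π) × [bracket] = (1064/π) × 0.382034 = 129.39 W/m².
Ratio Q̄_A / Q̄_B = 107.55 / 129.39 = 0.8312.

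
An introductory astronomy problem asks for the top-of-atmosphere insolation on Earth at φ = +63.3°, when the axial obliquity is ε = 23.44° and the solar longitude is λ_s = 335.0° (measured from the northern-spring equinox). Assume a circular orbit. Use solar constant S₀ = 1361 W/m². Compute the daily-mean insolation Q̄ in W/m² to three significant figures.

Solar declination: sin δ = sin ε · sin λ_s = sin 23.44° × sin 335.0° = -0.16811, so δ = -9.678°.
cos H₀ = −tan(+63.3°) tan(-9.678°) = 0.3391, H₀ = 1.2249 rad.
Bracket: H₀ sin φ sin δ + cos φ cos δ sin H₀ = 1.2249×0.89337×-0.16811 + 0.44932×0.98577×0.94076 = -0.183961 + 0.416687 = 0.232726.
Q̄ = (S₀/π) × [bracket] = (1361/π) × 0.232726 = 100.8 W/m².

Q̄ ≈ 101 W/m²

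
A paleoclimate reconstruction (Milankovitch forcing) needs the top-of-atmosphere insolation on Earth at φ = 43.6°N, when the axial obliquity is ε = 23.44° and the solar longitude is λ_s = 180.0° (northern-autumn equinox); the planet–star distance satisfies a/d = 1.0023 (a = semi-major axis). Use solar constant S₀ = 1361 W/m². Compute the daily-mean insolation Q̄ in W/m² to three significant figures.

Q̄ ≈ 315 W/m²

Solar declination: sin δ = sin ε · sin λ_s = sin 23.44° × sin 180.0° = 0.00000, so δ = +0.000°.
cos H₀ = −tan(+43.6°) tan(+0.000°) = -0.0000, H₀ = 1.5708 rad.
Bracket: H₀ sin φ sin δ + cos φ cos δ sin H₀ = 1.5708×0.68962×0.00000 + 0.72417×1.00000×1.00000 = 0.000000 + 0.724170 = 0.724170.
Inverse-square distance factor (a/d)² = 1.0023² = 1.004605.
Q̄ = (S₀/π) × 1.004605 × [bracket] = (1361/π) × 1.004605 × 0.724170 = 315.2 W/m².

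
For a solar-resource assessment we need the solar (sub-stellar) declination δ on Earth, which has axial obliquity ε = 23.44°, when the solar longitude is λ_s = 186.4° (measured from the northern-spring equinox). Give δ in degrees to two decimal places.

sin δ = sin ε · sin λ_s = sin 23.44° × sin 186.4° = -0.044341.
δ = arcsin(-0.044341) = -2.54°.

δ = -2.54°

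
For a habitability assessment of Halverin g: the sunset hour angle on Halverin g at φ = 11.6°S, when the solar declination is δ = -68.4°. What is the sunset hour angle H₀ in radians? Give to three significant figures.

cos H₀ = −tan φ · tan δ = −tan(-11.6°) × tan(-68.400°) = -0.5185, so H₀ = 2.1158 rad = 121.23°.

H₀ = 2.12 rad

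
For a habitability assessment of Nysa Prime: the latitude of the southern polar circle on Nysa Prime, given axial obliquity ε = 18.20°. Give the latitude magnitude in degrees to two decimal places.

The polar circle is the lowest latitude that experiences at least one full rotation of continuous darkness at the northern-summer solstice; it lies at |ϕ| = 90° − ε = 90° − 18.20° = 71.80°.

71.80°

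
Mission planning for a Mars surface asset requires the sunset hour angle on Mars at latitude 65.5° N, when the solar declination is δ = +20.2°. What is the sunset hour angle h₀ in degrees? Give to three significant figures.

cos h₀ = −tan ϕ · tan δ = −tan(+65.5°) × tan(+20.200°) = -0.8073, so h₀ = 2.5104 rad = 143.84°.

h₀ = 144°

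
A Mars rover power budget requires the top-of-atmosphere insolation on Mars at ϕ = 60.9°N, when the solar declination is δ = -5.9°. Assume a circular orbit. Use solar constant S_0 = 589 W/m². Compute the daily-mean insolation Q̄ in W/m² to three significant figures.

cos h₀ = −tan(+60.9°) tan(-5.900°) = 0.1857, h₀ = 1.3840 rad.
Bracket: h₀ sin ϕ sin δ + cos ϕ cos δ sin h₀ = 1.3840×0.87377×-0.10279 + 0.48634×0.99470×0.98261 = -0.124304 + 0.475350 = 0.351046.
Q̄ = (S_0/π) × [bracket] = (589/π) × 0.351046 = 65.82 W/m².

Q̄ ≈ 65.8 W/m²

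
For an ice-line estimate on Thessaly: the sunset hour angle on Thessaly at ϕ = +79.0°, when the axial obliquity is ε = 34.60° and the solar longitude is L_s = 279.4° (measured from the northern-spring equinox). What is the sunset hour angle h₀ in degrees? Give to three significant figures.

h₀ = 0.00°

Solar declination: sin δ = sin ε · sin L_s = sin 34.60° × sin 279.4° = -0.56022, so δ = -34.071°.
cos h₀ = −tan ϕ · tan δ = 3.4793 ≥ 1, so the host star never rises (polar night) and h₀ = 0.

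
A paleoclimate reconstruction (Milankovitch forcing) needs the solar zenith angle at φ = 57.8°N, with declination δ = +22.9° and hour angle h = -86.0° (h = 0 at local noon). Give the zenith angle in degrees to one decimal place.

θ_z = 68.7°

cos θ_z = sin φ sin δ + cos φ cos δ cos h = 0.329274 + 0.034242 = 0.363516.
θ_z = arccos(0.363516) = 68.7°.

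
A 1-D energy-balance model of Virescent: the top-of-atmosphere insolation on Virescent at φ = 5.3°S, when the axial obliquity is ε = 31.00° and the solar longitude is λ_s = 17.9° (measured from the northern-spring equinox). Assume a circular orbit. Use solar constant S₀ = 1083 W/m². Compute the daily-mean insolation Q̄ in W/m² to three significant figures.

Solar declination: sin δ = sin ε · sin λ_s = sin 31.00° × sin 17.9° = 0.15830, so δ = +9.108°.
cos H₀ = −tan(-5.3°) tan(+9.108°) = 0.0149, H₀ = 1.5559 rad.
Bracket: H₀ sin φ sin δ + cos φ cos δ sin H₀ = 1.5559×-0.09237×0.15830 + 0.99572×0.98739×0.99989 = -0.022751 + 0.983056 = 0.960305.
Q̄ = (S₀/π) × [bracket] = (1083/π) × 0.960305 = 331.0 W/m².

Q̄ ≈ 331 W/m²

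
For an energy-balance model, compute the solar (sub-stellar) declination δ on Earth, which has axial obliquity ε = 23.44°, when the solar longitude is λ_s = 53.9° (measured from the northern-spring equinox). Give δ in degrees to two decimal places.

sin δ = sin ε · sin λ_s = sin 23.44° × sin 53.9° = 0.321409.
δ = arcsin(0.321409) = +18.75°.

δ = +18.75°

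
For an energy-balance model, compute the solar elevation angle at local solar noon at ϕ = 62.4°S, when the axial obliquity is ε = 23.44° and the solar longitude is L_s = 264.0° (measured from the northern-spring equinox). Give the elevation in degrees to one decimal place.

Solar declination: sin δ = sin ε · sin L_s = sin 23.44° × sin 264.0° = -0.39561, so δ = -23.304°.
At local noon the hour angle is zero, so the zenith angle equals |ϕ − δ| = |-62.4° − (-23.304°)| = 39.096°.
Elevation = 90° − 39.096° = 50.9°.

50.9°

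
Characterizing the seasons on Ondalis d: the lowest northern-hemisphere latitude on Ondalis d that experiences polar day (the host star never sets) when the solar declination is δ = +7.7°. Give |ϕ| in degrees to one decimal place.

|ϕ| = 82.3°

Polar day requires cos h₀ = −tan ϕ tan δ ≤ −1, i.e. tan ϕ tan δ ≥ 1.
The boundary is |tan ϕ| · |tan δ| = 1, so |ϕ| = 90° − |δ| = 90° − 7.7° = 82.3° in the northern hemisphere.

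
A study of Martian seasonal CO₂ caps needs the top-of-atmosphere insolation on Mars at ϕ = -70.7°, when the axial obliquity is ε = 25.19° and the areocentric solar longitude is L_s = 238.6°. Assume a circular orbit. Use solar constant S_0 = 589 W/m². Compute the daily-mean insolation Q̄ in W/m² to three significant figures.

Q̄ ≈ 202 W/m²

sin δ = sin 25.19° × sin 238.6° = -0.36329, so δ = -21.302°.
cos h₀ = −tan(-70.7°) tan(-21.302°) = -1.1135 ≤ −1 ⇒ polar day, h₀ = π.
Bracket: h₀ sin ϕ sin δ + cos ϕ cos δ sin h₀ = 3.1416×-0.94380×-0.36329 + 0.33051×0.93168×0.00000 = 1.077170 + 0.000000 = 1.077170.
Q̄ = (S_0/π) × [bracket] = (589/π) × 1.077170 = 202.0 W/m².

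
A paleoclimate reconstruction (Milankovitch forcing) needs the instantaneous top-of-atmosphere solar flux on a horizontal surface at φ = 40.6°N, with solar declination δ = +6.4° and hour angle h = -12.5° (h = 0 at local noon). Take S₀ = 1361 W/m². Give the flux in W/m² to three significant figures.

cos θ_z = sin φ sin δ + cos φ cos δ cos h = 0.072541 + 0.736654 = 0.809195.
Flux = S₀ · cos θ_z = 1361 × 0.809195 = 1101 W/m².

1.10e+03 W/m²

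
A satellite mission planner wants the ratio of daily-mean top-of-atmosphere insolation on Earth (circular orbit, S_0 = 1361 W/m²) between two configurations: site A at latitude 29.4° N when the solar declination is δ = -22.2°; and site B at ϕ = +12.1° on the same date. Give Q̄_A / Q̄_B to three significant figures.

— Configuration A (ϕ=+29.4°):
cos h₀ = −tan(+29.4°) tan(-22.200°) = 0.2299, h₀ = 1.3388 rad.
Bracket: h₀ sin ϕ sin δ + cos ϕ cos δ sin h₀ = 1.3388×0.49090×-0.37784 + 0.87121×0.92587×0.97320 = -0.248323 + 0.785010 = 0.536687.
Q̄ = (S_0/π) × [bracket] = (1361/π) × 0.536687 = 232.50 W/m².
— Configuration B (ϕ=+12.1°):
cos h₀ = −tan(+12.1°) tan(-22.200°) = 0.0875, h₀ = 1.4832 rad.
Bracket: h₀ sin ϕ sin δ + cos ϕ cos δ sin h₀ = 1.4832×0.20962×-0.37784 + 0.97778×0.92587×0.99617 = -0.117474 + 0.901830 = 0.784356.
Q̄ = (S_0/π) × [bracket] = (1361/π) × 0.784356 = 339.80 W/m².
Ratio Q̄_A / Q̄_B = 232.50 / 339.80 = 0.6842.

Q̄_A / Q̄_B ≈ 0.684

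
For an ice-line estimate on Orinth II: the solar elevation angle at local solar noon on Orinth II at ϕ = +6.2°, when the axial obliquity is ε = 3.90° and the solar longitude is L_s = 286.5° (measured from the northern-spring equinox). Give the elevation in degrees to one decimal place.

Solar declination: sin δ = sin ε · sin L_s = sin 3.90° × sin 286.5° = -0.06521, so δ = -3.739°.
At local noon the hour angle is zero, so the zenith angle equals |ϕ − δ| = |+6.2° − (-3.739°)| = 9.939°.
Elevation = 90° − 9.939° = 80.1°.

80.1°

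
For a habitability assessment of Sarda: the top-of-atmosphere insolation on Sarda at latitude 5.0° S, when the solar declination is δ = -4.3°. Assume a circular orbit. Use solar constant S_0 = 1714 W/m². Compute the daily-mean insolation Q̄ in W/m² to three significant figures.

Q̄ ≈ 548 W/m²

cos h₀ = −tan(-5.0°) tan(-4.300°) = -0.0066, h₀ = 1.5774 rad.
Bracket: h₀ sin ϕ sin δ + cos ϕ cos δ sin h₀ = 1.5774×-0.08716×-0.07498 + 0.99619×0.99719×0.99998 = 0.010309 + 0.993371 = 1.003680.
Q̄ = (S_0/π) × [bracket] = (1714/π) × 1.003680 = 547.6 W/m².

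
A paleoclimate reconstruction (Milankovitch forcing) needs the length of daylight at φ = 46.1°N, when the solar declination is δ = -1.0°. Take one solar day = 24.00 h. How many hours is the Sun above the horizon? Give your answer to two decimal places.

cos H₀ = −tan φ · tan δ = −tan(+46.1°) × tan(-1.000°) = 0.0181, so H₀ = 1.5527 rad = 88.96°.
Daylight = 2H₀/(2π) × 24.00 h = (1.5527/π) × 24.00 = 11.86 h.

11.86 h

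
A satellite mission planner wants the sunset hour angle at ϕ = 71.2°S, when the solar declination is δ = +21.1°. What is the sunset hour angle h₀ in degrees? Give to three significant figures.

cos h₀ = −tan ϕ · tan δ = 1.1335 ≥ 1, so the Sun never rises (polar night) and h₀ = 0.

h₀ = 0.00°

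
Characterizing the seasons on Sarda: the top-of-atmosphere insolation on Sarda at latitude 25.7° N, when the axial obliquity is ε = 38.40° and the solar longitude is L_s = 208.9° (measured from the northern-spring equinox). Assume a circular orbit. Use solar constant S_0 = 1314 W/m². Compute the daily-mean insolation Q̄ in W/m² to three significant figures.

Solar declination: sin δ = sin ε · sin L_s = sin 38.40° × sin 208.9° = -0.30019, so δ = -17.469°.
cos h₀ = −tan(+25.7°) tan(-17.469°) = 0.1515, h₀ = 1.4188 rad.
Bracket: h₀ sin ϕ sin δ + cos ϕ cos δ sin h₀ = 1.4188×0.43366×-0.30019 + 0.90108×0.95388×0.98846 = -0.184700 + 0.849603 = 0.664903.
Q̄ = (S_0/π) × [bracket] = (1314/π) × 0.664903 = 278.1 W/m².

Q̄ ≈ 278 W/m²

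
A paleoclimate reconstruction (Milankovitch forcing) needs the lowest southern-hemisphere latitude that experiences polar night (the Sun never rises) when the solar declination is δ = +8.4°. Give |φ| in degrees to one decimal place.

|φ| = 81.6°

Polar night requires cos H₀ = −tan φ tan δ ≥ 1, i.e. tan φ tan δ ≤ −1.
The boundary is |tan φ| · |tan δ| = 1, so |φ| = 90° − |δ| = 90° − 8.4° = 81.6° in the southern hemisphere.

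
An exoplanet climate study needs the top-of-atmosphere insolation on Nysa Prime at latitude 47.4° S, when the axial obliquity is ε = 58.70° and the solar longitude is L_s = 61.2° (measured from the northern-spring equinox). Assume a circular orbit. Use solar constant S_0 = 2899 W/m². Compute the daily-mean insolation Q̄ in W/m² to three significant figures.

Q̄ ≈ 0.00 W/m²

Solar declination: sin δ = sin ε · sin L_s = sin 58.70° × sin 61.2° = 0.74877, so δ = +48.484°.
cos h₀ = −tan(-47.4°) tan(+48.484°) = 1.2285 ≥ 1 ⇒ polar night, h₀ = 0 and Q̄ = 0.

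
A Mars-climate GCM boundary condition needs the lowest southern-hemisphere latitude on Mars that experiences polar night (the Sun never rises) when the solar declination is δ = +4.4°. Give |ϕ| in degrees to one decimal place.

Polar night requires cos h₀ = −tan ϕ tan δ ≥ 1, i.e. tan ϕ tan δ ≤ −1.
The boundary is |tan ϕ| · |tan δ| = 1, so |ϕ| = 90° − |δ| = 90° − 4.4° = 85.6° in the southern hemisphere.

|ϕ| = 85.6°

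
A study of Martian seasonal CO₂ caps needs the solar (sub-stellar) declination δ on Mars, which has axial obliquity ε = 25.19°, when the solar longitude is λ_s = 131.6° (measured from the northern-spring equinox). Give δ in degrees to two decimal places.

δ = +18.56°

sin δ = sin ε · sin λ_s = sin 25.19° × sin 131.6° = 0.318279.
δ = arcsin(0.318279) = +18.56°.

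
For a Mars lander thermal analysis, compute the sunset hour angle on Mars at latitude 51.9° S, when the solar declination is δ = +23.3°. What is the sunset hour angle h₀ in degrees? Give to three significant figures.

h₀ = 56.7°

cos h₀ = −tan ϕ · tan δ = −tan(-51.9°) × tan(+23.300°) = 0.5493, so h₀ = 0.9893 rad = 56.68°.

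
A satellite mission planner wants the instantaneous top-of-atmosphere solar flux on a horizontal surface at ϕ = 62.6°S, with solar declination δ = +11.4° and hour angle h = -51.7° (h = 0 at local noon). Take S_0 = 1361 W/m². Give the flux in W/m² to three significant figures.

cos θ_z = sin ϕ sin δ + cos ϕ cos δ cos h = -0.175483 + 0.279595 = 0.104112.
Flux = S_0 · cos θ_z = 1361 × 0.104112 = 141.7 W/m².

142 W/m²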